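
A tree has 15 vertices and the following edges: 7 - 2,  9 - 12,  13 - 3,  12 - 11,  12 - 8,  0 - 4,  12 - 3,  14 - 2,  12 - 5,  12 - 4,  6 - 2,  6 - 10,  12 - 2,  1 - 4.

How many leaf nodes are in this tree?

The leaves are 0, 1, 5, 7, 8, 9, 10, 11, 13, 14.
That is 10 leaves.

10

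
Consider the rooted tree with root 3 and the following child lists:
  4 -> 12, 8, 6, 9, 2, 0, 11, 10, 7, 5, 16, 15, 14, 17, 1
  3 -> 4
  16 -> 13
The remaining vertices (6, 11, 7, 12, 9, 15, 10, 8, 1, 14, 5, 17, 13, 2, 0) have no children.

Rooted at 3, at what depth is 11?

Path from 3 to 11: 3 – 4 – 11, which has 2 edges.

2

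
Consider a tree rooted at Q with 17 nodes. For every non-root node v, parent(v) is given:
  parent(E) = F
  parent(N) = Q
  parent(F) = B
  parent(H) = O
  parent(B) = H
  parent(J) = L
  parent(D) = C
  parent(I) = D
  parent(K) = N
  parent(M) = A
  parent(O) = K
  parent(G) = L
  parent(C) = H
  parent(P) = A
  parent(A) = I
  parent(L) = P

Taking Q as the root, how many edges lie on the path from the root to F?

6

Climbing from F to the root: F – B – H – O – K – N – Q. That's 6 steps.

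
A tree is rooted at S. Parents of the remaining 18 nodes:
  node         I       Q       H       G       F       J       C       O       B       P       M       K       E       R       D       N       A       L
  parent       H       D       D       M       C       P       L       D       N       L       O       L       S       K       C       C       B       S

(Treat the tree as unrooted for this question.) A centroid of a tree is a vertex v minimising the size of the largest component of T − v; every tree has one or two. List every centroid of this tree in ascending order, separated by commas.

Delete C: the remaining components have sizes 7, 7, 3, 1. Max 7 ≤ 9, so C is a centroid.
No neighbour of C does as well, so C is the unique centroid.

C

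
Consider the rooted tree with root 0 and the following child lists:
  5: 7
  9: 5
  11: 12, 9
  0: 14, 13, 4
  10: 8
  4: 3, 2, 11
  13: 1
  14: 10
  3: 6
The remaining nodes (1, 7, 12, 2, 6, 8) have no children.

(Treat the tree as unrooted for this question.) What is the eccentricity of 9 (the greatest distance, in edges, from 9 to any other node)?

6

Distances from 9 peak at 6, attained at 8.
9–11–4–0–14–10–8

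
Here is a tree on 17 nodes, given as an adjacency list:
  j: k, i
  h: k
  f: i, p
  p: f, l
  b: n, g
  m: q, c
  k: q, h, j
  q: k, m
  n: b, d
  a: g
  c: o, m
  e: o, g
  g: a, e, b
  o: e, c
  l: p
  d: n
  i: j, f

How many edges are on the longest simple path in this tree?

14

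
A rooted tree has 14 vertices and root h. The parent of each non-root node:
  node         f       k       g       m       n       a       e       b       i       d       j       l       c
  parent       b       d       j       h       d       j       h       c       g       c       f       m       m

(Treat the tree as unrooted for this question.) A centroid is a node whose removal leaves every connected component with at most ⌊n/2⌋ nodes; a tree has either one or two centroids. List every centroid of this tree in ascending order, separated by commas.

Delete c: the remaining components have sizes 6, 4, 3. Max 6 ≤ 7, so c is a centroid.
Every other node leaves some component of size > 7, so the centroid is unique.

c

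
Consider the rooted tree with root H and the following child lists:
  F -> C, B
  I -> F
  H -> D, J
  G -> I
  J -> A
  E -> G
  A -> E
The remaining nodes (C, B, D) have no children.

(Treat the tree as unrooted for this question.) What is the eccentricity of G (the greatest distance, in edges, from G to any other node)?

5

Distances from G peak at 5, attained at D.
G–E–A–J–H–D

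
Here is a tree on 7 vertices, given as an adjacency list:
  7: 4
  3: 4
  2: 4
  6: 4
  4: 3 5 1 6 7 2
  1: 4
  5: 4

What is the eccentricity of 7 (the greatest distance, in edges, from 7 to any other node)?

2

Distances from 7 peak at 2, attained at 5 (6, 3, 2, 1 also at distance 2).
7–4–5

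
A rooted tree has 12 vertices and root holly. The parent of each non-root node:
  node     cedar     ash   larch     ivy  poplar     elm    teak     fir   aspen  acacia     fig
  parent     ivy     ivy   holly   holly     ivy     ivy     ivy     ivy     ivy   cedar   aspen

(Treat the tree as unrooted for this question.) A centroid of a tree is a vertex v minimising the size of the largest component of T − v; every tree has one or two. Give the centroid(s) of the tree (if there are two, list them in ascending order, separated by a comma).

ivy

If ivy is removed the pieces have sizes 2, 2, 2, 1, 1, 1, 1, 1, all ≤ ⌊12/2⌋ = 6.
No neighbour of ivy does as well, so ivy is the unique centroid.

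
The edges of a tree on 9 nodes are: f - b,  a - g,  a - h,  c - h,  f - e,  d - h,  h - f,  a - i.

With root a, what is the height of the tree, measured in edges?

The longest root-to-leaf path is a–h–f–b (3 edges).

3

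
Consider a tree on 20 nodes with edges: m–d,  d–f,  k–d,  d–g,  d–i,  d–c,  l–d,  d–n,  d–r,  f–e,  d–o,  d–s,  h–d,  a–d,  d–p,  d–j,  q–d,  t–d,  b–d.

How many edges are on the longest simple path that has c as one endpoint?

The node farthest from c is e, via c–d–f–e — 3 edges.

3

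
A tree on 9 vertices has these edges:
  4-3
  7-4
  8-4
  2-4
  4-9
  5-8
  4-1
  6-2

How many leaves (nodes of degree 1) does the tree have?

The leaves are 1, 3, 5, 6, 7, 9.
That is 6 leaves.

6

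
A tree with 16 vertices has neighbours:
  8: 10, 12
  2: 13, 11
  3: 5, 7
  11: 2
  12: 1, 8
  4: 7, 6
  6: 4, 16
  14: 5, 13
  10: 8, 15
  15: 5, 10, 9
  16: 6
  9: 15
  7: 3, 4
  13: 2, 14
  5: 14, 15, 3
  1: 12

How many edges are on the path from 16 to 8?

The path is 16–6–4–7–3–5–15–10–8, which has 8 edges.

8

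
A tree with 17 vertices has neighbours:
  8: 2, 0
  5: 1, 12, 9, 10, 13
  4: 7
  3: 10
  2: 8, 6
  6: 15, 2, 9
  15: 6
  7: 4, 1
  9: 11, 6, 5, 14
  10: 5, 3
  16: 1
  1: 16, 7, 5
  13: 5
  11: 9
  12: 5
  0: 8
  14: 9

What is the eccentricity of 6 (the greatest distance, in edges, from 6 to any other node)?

5

Distances from 6 peak at 5, attained at 4.
6–9–5–1–7–4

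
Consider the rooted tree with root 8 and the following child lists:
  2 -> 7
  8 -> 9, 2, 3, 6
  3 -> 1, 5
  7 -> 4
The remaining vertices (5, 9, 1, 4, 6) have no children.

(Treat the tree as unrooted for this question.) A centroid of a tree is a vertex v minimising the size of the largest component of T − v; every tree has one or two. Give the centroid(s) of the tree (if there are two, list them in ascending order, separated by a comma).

If 8 is removed the pieces have sizes 3, 3, 1, 1, all ≤ ⌊9/2⌋ = 4.
Every other node leaves some component of size > 4, so the centroid is unique.

8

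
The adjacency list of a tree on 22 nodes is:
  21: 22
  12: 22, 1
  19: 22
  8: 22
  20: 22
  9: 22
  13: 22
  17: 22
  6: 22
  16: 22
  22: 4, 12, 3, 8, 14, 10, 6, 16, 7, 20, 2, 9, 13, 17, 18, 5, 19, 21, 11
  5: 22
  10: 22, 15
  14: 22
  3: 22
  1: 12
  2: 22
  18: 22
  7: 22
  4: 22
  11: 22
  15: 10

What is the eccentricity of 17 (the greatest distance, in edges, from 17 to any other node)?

Distances from 17 peak at 3, attained at 15 (1 also at distance 3).
17–22–10–15

3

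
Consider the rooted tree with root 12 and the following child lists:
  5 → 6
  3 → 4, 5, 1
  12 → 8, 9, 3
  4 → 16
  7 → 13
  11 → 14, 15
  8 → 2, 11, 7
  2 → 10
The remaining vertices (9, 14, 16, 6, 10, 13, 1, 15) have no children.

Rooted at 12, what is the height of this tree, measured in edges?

The longest root-to-leaf path is 12–3–5–6 (3 edges).

3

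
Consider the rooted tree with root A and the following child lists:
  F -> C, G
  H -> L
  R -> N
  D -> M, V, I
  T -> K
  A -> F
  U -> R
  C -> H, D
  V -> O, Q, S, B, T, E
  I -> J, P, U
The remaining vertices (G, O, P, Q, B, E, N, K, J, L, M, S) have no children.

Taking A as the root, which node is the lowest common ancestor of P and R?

Ancestors of P (toward the root): P, I, D, C, F, A.
Ancestors of R: R, U, I, D, C, F, A.
The deepest node appearing in both lists is I.

I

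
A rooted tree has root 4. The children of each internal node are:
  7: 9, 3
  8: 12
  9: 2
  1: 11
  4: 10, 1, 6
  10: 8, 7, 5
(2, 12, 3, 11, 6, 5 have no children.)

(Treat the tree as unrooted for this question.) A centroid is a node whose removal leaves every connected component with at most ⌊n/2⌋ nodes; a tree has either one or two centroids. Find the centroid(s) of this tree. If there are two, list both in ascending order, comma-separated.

10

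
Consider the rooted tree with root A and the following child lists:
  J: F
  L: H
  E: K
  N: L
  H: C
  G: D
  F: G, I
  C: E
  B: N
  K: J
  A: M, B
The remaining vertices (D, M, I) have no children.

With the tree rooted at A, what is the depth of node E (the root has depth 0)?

6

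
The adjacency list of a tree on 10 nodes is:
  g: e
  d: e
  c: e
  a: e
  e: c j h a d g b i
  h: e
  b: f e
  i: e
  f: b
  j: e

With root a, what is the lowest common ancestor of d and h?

Path d→root: d e a; path h→root: h e a.
First common node: e.

e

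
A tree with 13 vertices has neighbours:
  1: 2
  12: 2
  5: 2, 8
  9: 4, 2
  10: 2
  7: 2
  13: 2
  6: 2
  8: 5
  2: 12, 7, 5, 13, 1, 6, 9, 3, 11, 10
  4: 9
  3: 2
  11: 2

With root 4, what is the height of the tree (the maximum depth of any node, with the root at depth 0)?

4

8 sits deepest: 4–9–2–5–8 — 4 edges from the root.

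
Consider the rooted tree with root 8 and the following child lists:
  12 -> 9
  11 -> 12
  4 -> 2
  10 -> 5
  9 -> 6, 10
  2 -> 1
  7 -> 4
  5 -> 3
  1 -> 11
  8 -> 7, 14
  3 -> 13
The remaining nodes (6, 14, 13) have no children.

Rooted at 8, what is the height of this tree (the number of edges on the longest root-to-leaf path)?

13 sits deepest: 8 – 7 – 4 – 2 – 1 – 11 – 12 – 9 – 10 – 5 – 3 – 13 — 11 edges from the root.

11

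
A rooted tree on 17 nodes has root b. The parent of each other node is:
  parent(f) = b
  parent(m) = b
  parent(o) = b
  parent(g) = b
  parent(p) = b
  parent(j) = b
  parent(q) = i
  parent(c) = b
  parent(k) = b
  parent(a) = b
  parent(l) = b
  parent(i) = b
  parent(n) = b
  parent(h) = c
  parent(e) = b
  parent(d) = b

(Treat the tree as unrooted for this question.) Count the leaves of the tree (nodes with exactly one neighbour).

14

Degree-1 nodes: a, d, e, f, g, h, j, k, l, m, n, o, p, q — 14 of them.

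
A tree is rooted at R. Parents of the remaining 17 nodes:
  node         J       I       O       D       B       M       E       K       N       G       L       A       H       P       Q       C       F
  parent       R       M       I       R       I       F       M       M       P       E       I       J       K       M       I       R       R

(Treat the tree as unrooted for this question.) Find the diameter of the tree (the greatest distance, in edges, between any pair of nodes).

BFS from N reaches A last, at distance 6; BFS from A confirms no node is farther.
Path: N–P–M–F–R–J–A.

6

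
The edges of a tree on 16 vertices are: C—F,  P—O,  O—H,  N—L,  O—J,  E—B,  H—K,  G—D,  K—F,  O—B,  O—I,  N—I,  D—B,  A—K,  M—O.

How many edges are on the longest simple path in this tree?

7

BFS from C reaches G last, at distance 7; BFS from G confirms no node is farther.
Path: C – F – K – H – O – B – D – G.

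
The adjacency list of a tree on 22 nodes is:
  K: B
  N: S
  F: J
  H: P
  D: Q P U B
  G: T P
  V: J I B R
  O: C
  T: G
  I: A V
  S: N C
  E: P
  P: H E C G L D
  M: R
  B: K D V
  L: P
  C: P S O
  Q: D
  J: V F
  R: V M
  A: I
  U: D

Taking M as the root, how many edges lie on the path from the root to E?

Climbing from E to the root: E–P–D–B–V–R–M. That's 6 steps.

6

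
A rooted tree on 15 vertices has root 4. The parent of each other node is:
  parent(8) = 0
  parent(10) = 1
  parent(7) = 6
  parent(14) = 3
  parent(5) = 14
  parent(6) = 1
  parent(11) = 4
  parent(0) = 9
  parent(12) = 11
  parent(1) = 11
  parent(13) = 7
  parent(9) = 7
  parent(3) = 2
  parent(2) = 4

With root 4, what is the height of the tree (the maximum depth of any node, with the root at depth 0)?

7

A deepest node is 8, reached by 4–11–1–6–7–9–0–8.
That path has 7 edges, so the height is 7.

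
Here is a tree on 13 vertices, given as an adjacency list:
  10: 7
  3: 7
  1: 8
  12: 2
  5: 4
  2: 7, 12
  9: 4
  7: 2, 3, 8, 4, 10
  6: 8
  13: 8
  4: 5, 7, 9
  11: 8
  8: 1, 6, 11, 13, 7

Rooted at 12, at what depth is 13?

4

12 – 2 – 7 – 8 – 13 — 4 edges.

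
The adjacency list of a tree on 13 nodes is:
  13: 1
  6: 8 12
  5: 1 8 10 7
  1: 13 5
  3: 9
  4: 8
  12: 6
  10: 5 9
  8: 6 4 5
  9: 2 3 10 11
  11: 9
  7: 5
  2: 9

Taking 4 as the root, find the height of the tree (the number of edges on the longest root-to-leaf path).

A deepest node is 3, reached by 4-8-5-10-9-3.
That path has 5 edges, so the height is 5.

5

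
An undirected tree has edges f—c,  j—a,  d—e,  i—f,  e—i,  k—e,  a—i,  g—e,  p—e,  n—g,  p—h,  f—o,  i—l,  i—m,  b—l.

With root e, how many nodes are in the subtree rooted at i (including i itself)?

Descendants of i (including itself): i, l, m, a, f, b, j, c, o. That's 9.

9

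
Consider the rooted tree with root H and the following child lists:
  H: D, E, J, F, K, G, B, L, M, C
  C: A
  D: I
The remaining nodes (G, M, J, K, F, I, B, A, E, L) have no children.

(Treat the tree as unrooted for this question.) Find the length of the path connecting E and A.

3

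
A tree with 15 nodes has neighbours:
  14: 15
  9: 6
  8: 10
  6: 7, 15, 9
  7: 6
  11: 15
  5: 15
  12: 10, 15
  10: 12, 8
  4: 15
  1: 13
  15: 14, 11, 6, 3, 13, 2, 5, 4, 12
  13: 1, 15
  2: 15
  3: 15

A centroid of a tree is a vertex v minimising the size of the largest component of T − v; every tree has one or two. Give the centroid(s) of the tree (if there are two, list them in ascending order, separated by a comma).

If 15 is removed the pieces have sizes 3, 3, 2, 1, 1, 1, 1, 1, 1, all ≤ ⌊15/2⌋ = 7.
Every other node leaves some component of size > 7, so the centroid is unique.

15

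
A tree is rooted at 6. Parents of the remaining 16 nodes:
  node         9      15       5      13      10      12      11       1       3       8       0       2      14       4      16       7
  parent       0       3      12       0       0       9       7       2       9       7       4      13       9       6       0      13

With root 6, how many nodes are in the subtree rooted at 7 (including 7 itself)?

3

The subtree rooted at 7 contains: 7, 11, 8 — 3 nodes.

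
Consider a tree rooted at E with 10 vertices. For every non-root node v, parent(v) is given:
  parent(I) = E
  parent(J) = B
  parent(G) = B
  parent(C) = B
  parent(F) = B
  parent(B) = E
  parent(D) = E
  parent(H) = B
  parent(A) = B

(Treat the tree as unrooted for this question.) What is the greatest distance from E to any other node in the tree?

Distances from E peak at 2, attained at J (G, F, C, A, H also at distance 2).
E–B–J

2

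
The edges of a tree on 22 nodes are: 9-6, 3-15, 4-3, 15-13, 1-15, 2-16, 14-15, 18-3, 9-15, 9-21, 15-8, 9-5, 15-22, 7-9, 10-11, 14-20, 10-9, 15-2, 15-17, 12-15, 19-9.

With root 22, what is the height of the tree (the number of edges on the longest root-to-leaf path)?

4

11 sits deepest: 22 – 15 – 9 – 10 – 11 — 4 edges from the root.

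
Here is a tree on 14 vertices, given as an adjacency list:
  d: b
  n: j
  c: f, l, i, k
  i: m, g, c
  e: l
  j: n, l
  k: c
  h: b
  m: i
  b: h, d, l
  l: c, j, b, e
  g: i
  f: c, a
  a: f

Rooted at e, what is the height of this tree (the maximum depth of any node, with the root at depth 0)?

4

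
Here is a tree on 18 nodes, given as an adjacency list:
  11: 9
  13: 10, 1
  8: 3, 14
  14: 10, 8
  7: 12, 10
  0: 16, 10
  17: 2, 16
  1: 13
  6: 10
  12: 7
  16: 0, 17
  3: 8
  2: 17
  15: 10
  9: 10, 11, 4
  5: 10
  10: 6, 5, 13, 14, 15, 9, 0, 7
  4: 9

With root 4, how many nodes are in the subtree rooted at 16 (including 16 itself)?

The subtree rooted at 16 contains: 16, 17, 2 — 3 nodes.

3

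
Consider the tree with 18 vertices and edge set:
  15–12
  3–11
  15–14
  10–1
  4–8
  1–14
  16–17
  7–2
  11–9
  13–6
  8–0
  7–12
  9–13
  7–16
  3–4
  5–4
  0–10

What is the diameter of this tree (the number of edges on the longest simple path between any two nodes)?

15

BFS from 6 reaches 17 last, at distance 15; BFS from 17 confirms no node is farther.
Path: 6–13–9–11–3–4–8–0–10–1–14–15–12–7–16–17.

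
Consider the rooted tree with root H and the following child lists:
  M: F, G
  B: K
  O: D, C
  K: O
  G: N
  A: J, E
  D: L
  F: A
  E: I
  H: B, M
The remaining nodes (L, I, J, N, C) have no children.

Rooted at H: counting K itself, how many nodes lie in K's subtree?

K's subtree: {K, O, D, C, L}, size 5.

5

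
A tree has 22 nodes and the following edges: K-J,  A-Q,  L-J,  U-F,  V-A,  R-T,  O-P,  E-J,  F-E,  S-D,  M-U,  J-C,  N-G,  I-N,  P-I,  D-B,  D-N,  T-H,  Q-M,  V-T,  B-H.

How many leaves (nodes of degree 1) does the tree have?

Exactly 7 nodes have a single neighbour: C, G, K, L, O, R, S.

7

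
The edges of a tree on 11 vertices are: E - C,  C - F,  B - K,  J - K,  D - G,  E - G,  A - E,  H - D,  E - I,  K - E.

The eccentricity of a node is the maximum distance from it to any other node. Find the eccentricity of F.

5

The node farthest from F is H, via F–C–E–G–D–H — 5 edges.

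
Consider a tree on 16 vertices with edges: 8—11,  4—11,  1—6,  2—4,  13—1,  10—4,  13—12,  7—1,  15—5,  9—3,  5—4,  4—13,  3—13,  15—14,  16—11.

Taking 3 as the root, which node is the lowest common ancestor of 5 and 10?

5's ancestor chain is 5, 4, 13, 3 and 10's is 10, 4, 13, 3; they first meet at 4.

4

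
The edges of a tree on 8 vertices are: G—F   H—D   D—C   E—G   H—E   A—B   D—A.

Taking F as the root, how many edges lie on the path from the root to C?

Path from F to C: F–G–E–H–D–C, which has 5 edges.

5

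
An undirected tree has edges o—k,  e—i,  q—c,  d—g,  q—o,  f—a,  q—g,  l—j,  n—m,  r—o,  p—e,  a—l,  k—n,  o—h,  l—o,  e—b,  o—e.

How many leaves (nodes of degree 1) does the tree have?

10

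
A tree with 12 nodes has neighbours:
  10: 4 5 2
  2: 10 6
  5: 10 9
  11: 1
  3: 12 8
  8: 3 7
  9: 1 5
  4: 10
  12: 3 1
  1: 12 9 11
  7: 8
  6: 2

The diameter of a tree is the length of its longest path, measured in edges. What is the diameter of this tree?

9

Starting from 6, a farthest node is 7 at distance 9.
One longest path: 6-2-10-5-9-1-12-3-8-7.
So the diameter is 9.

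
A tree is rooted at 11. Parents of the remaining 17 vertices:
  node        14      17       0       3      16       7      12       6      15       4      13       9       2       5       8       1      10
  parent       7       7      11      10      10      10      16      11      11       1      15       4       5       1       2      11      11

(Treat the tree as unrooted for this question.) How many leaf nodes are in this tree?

9

Degree-1 nodes: 0, 3, 6, 8, 9, 12, 13, 14, 17 — 9 of them.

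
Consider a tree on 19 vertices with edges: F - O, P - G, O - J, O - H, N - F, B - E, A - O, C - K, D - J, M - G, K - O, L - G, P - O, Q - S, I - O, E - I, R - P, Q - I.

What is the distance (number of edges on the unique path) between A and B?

4

Walking from A: A – O – I – E – B. Length 4.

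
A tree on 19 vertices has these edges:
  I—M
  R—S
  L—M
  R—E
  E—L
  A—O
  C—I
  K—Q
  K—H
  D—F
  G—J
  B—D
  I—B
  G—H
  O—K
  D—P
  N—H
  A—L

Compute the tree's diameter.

11

Starting from J, a farthest node is F at distance 11.
One longest path: J–G–H–K–O–A–L–M–I–B–D–F.
So the diameter is 11.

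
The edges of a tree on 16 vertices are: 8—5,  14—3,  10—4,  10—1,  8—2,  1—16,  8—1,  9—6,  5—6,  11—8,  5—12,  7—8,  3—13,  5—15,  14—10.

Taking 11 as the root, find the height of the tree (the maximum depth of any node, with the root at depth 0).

6

13 sits deepest: 11 – 8 – 1 – 10 – 14 – 3 – 13 — 6 edges from the root.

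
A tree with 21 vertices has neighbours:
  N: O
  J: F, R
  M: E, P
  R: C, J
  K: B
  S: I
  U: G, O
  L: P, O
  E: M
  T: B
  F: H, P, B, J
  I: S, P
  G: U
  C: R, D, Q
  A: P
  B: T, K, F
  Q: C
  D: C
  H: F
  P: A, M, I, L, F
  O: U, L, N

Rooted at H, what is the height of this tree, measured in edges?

6

A deepest node is G, reached by H – F – P – L – O – U – G.
That path has 6 edges, so the height is 6.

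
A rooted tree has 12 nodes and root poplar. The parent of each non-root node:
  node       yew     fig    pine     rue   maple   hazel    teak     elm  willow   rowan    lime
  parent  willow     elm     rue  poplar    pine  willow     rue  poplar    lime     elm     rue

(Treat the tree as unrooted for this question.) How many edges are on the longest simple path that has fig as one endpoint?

The node farthest from fig is hazel (yew also at distance 6), via fig–elm–poplar–rue–lime–willow–hazel — 6 edges.

6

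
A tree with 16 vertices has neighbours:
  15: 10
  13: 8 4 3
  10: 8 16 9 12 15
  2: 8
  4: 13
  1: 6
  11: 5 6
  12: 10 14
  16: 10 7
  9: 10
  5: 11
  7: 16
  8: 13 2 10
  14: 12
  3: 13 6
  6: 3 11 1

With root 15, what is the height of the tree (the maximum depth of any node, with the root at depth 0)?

7

5 sits deepest: 15 – 10 – 8 – 13 – 3 – 6 – 11 – 5 — 7 edges from the root.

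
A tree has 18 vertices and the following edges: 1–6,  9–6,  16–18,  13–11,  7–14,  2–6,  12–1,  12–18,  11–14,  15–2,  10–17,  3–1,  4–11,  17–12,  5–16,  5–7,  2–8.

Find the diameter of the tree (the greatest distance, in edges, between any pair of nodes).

A longest path is 4 - 11 - 14 - 7 - 5 - 16 - 18 - 12 - 1 - 6 - 2 - 8, with 11 edges.

11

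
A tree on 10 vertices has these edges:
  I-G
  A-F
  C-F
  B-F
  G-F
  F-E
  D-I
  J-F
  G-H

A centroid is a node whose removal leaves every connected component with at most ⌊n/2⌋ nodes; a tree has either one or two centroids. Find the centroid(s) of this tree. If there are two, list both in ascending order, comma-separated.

F

Removing F splits the tree into components of sizes 4, 1, 1, 1, 1, 1; the largest is 4 ≤ ⌊10/2⌋ = 5.
No neighbour of F does as well, so F is the unique centroid.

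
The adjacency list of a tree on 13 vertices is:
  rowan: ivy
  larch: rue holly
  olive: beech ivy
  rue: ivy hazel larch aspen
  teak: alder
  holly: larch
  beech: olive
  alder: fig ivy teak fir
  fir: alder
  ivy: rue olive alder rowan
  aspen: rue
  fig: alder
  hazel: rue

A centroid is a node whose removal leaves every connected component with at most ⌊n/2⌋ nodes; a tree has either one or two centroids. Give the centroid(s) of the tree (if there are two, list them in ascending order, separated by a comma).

Removing ivy splits the tree into components of sizes 5, 4, 2, 1; the largest is 5 ≤ ⌊13/2⌋ = 6.
No neighbour of ivy does as well, so ivy is the unique centroid.

ivy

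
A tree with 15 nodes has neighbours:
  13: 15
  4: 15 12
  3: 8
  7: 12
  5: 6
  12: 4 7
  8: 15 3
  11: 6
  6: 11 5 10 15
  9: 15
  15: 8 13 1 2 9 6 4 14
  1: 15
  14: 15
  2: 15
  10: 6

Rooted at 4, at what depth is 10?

3

4 → 15 → 6 → 10 — 3 edges.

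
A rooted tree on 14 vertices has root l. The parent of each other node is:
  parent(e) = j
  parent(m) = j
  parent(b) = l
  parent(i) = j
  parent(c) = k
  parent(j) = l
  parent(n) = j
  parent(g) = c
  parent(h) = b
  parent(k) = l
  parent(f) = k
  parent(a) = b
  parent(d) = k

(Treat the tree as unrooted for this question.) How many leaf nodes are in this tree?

9

Exactly 9 nodes have a single neighbour: a, d, e, f, g, h, i, m, n.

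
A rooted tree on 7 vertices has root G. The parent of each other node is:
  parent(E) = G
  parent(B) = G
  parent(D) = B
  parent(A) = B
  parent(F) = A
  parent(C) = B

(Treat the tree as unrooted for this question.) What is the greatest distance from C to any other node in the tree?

3

The node farthest from C is F (E also at distance 3), via C-B-A-F — 3 edges.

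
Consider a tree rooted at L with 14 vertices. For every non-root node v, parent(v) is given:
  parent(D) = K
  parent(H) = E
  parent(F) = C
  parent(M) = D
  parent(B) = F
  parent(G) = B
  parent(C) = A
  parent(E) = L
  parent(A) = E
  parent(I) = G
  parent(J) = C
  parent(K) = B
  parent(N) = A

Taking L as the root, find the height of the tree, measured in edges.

8

A deepest node is M, reached by L → E → A → C → F → B → K → D → M.
That path has 8 edges, so the height is 8.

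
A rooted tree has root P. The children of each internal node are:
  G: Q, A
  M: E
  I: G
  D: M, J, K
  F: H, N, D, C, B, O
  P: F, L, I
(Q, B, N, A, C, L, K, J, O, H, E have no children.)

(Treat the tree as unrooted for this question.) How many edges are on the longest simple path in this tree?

7

BFS from A reaches E last, at distance 7; BFS from E confirms no node is farther.
Path: A–G–I–P–F–D–M–E.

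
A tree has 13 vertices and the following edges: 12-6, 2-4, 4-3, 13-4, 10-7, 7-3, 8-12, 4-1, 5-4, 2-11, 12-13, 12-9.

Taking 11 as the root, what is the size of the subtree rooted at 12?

4

12's subtree: {12, 8, 6, 9}, size 4.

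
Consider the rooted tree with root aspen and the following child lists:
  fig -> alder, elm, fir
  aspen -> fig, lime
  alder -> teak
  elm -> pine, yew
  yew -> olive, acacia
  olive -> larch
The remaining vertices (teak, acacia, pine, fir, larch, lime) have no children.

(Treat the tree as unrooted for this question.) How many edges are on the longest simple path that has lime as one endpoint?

Distances from lime peak at 6, attained at larch.
lime-aspen-fig-elm-yew-olive-larch

6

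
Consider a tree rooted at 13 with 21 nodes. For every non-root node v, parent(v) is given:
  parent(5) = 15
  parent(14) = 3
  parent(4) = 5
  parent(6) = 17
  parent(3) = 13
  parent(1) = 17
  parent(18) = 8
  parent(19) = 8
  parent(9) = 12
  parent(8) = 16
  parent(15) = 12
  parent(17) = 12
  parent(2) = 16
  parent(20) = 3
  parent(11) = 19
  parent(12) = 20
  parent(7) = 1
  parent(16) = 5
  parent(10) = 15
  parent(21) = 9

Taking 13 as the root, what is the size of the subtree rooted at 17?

The subtree rooted at 17 contains: 17, 1, 6, 7 — 4 nodes.

4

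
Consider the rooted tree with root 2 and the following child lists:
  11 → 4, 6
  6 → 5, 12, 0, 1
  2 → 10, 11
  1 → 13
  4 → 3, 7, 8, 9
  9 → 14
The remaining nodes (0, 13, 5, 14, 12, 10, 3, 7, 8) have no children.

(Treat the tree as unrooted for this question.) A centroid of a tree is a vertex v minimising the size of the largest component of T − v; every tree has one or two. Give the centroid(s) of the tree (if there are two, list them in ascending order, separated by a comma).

11

If 11 is removed the pieces have sizes 6, 6, 2, all ≤ ⌊15/2⌋ = 7.
Every other node leaves some component of size > 7, so the centroid is unique.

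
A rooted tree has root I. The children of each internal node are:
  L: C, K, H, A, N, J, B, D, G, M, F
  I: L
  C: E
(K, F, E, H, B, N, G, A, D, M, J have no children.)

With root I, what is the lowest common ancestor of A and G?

L

Path A→root: A L I; path G→root: G L I.
First common node: L.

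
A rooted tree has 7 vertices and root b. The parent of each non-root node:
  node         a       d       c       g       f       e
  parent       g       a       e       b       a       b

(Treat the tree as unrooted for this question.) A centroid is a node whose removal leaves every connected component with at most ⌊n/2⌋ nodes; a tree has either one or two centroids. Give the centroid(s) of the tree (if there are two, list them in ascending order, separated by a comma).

g

Removing g splits the tree into components of sizes 3, 3; the largest is 3 ≤ ⌊7/2⌋ = 3.
Every other node leaves some component of size > 3, so the centroid is unique.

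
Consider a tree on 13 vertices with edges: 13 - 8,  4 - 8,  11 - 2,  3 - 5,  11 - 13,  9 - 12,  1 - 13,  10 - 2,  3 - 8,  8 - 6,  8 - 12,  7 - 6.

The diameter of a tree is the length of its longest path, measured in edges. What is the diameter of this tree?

Starting from 5, a farthest node is 10 at distance 6.
One longest path: 5–3–8–13–11–2–10.
So the diameter is 6.

6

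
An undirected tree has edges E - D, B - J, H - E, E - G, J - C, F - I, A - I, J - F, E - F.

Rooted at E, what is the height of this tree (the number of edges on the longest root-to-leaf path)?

3

A sits deepest: E → F → I → A — 3 edges from the root.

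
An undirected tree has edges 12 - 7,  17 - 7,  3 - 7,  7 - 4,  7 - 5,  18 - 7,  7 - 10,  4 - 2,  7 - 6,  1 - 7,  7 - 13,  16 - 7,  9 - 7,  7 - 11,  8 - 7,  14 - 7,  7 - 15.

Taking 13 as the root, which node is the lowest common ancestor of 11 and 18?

7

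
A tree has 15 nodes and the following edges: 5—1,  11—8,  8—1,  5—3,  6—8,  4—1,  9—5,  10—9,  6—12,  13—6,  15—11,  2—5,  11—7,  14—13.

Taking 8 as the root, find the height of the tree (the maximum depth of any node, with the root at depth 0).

The longest root-to-leaf path is 8 – 1 – 5 – 9 – 10 (4 edges).

4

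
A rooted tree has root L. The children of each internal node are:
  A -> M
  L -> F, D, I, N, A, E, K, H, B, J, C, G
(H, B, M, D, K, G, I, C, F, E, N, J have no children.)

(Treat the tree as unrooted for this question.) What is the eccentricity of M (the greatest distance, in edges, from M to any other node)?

3

A farthest node from M is B (I, D, F, N, H, E, J, C, K, G also at distance 3).
The path M–A–L–B has 3 edges.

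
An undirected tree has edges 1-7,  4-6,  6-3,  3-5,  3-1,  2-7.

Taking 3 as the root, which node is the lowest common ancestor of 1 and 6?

1's ancestor chain is 1, 3 and 6's is 6, 3; they first meet at 3.

3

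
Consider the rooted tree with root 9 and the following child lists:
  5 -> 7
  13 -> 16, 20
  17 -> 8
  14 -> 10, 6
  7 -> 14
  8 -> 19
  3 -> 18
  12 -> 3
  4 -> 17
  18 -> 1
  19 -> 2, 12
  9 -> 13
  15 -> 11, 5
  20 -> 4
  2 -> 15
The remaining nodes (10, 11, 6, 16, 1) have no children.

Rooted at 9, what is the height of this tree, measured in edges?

A deepest node is 10, reached by 9 – 13 – 20 – 4 – 17 – 8 – 19 – 2 – 15 – 5 – 7 – 14 – 10.
That path has 12 edges, so the height is 12.

12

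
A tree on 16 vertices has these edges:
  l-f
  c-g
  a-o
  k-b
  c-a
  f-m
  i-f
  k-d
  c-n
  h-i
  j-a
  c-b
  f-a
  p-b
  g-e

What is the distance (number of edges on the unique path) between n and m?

n – c – a – f – m: 4 edges.

4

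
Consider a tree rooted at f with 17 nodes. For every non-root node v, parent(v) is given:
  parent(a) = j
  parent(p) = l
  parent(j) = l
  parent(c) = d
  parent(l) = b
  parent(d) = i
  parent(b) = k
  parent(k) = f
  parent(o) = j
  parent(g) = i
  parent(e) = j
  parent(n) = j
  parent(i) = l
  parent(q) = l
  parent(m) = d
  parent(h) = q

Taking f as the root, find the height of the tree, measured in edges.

6

c sits deepest: f–k–b–l–i–d–c — 6 edges from the root.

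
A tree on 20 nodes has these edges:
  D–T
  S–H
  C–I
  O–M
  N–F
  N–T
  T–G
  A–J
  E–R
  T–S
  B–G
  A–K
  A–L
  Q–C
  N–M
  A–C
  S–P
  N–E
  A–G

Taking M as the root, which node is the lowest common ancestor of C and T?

Ancestors of C (toward the root): C, A, G, T, N, M.
Ancestors of T: T, N, M.
The deepest node appearing in both lists is T.

T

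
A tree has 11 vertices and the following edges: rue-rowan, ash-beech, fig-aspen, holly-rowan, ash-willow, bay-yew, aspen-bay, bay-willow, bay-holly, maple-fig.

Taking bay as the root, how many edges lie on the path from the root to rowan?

2

Climbing from rowan to the root: rowan – holly – bay. That's 2 steps.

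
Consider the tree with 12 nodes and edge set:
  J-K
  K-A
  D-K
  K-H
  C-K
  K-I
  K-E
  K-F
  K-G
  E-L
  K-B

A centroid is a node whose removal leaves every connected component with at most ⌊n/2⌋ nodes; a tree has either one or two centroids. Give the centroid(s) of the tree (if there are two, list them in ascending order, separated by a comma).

Removing K splits the tree into components of sizes 2, 1, 1, 1, 1, 1, 1, 1, 1, 1; the largest is 2 ≤ ⌊12/2⌋ = 6.
Every other node leaves some component of size > 6, so the centroid is unique.

K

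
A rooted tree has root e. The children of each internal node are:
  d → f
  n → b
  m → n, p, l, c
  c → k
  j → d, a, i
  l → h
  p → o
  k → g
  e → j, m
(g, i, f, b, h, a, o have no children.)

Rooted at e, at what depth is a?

e – j – a — 2 edges.

2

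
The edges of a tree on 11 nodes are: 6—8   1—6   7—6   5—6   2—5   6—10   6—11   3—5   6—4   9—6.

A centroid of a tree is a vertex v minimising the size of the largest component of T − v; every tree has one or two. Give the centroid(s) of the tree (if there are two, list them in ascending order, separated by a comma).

6

If 6 is removed the pieces have sizes 3, 1, 1, 1, 1, 1, 1, 1, all ≤ ⌊11/2⌋ = 5.
No neighbour of 6 does as well, so 6 is the unique centroid.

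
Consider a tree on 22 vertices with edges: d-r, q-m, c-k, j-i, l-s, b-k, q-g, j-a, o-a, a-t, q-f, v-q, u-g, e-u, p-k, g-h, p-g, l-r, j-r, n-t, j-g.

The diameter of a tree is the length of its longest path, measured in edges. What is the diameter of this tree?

A longest path is s - l - r - j - g - p - k - c, with 7 edges.

7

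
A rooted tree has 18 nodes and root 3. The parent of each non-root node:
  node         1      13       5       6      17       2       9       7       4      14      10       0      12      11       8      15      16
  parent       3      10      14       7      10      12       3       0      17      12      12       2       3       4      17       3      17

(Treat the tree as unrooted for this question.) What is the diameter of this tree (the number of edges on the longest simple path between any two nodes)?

A longest path is 6 - 7 - 0 - 2 - 12 - 10 - 17 - 4 - 11, with 8 edges.

8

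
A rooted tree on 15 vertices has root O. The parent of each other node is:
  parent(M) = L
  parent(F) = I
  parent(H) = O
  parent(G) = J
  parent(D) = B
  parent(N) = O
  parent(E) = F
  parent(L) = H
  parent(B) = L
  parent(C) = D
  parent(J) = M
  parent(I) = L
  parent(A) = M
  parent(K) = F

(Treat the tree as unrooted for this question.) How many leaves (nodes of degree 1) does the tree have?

6

Degree-1 nodes: A, C, E, G, K, N — 6 of them.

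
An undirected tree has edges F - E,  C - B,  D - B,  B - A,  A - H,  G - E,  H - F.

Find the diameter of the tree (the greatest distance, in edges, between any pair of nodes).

A longest path is G-E-F-H-A-B-D, with 6 edges.

6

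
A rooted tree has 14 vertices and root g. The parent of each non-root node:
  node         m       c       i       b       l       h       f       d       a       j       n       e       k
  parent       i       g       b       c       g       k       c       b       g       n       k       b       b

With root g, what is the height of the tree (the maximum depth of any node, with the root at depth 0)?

The longest root-to-leaf path is g-c-b-k-n-j (5 edges).

5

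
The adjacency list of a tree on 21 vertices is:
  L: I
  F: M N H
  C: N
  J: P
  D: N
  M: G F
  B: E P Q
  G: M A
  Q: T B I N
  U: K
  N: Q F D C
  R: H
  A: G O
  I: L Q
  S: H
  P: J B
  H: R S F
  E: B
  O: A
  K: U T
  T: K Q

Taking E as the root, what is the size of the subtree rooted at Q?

The subtree rooted at Q contains: Q, N, I, T, D, F, C, L, K, M, H, U, G, R, S, A, O — 17 nodes.

17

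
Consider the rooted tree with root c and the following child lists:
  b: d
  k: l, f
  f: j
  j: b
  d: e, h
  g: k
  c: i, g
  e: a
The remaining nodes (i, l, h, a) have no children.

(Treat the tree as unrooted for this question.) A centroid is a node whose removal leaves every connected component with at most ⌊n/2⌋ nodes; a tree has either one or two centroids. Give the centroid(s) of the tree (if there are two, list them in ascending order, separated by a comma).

f, j

Removing j splits the tree into components of sizes 6, 5; the largest is 6 ≤ ⌊12/2⌋ = 6.
Its neighbour f also leaves a largest component of size 6, so both are centroids.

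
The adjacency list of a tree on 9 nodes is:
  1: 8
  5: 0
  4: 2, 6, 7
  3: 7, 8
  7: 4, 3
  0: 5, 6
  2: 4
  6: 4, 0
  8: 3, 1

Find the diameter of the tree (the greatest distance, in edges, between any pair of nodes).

7

A longest path is 5 - 0 - 6 - 4 - 7 - 3 - 8 - 1, with 7 edges.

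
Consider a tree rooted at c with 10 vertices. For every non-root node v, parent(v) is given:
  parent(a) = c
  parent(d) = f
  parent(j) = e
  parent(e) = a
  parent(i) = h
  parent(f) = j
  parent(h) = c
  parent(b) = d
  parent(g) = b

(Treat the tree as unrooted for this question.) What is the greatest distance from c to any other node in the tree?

7

A farthest node from c is g.
The path c – a – e – j – f – d – b – g has 7 edges.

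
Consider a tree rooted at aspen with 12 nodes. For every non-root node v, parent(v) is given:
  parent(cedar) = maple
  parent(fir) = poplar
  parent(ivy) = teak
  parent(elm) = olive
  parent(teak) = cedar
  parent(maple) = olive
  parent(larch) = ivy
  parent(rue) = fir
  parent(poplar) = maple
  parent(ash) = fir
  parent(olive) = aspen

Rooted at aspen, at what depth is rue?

aspen–olive–maple–poplar–fir–rue — 5 edges.

5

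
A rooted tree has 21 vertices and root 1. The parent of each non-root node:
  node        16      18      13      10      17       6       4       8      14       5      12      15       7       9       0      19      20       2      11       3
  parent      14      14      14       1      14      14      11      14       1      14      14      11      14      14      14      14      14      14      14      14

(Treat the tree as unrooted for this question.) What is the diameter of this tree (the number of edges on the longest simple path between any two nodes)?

A longest path is 4 - 11 - 14 - 1 - 10, with 4 edges.

4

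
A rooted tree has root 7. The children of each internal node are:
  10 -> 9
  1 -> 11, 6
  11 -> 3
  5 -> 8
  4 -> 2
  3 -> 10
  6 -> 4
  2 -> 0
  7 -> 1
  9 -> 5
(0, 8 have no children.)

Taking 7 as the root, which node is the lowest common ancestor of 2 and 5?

1

Ancestors of 2 (toward the root): 2, 4, 6, 1, 7.
Ancestors of 5: 5, 9, 10, 3, 11, 1, 7.
The deepest node appearing in both lists is 1.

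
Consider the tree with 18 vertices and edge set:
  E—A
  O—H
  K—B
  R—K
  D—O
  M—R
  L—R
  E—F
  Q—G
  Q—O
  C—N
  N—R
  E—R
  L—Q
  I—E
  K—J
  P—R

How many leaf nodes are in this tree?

11

Degree-1 nodes: A, B, C, D, F, G, H, I, J, M, P — 11 of them.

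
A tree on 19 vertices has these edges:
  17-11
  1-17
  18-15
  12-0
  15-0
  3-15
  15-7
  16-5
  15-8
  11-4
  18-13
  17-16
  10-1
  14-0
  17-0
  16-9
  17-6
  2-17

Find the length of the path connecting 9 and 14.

4

Walking from 9: 9 - 16 - 17 - 0 - 14. Length 4.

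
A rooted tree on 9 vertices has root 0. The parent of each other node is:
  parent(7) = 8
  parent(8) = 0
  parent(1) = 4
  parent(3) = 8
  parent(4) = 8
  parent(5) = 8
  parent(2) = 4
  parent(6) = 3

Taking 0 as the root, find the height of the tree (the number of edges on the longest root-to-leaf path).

3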